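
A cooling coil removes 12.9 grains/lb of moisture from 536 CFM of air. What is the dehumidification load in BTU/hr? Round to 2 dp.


Q = 0.68 * 536 * 12.9 = 4701.79 BTU/hr

4701.79 BTU/hr


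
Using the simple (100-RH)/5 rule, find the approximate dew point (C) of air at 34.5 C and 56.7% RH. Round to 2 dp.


Td = 34.5 - (100-56.7)/5 = 25.84 C

25.84 C


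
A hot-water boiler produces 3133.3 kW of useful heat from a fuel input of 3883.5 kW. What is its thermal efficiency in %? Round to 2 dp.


eta = (3133.3/3883.5)*100 = 80.68 %

80.68 %


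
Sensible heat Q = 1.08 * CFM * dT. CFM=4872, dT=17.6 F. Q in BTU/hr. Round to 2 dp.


Q = 1.08 * 4872 * 17.6 = 92606.98 BTU/hr

92606.98 BTU/hr


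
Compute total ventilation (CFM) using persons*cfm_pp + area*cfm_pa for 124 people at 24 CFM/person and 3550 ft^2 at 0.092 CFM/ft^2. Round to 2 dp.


Total = 124*24 + 3550*0.092 = 3302.60 CFM

3302.60 CFM


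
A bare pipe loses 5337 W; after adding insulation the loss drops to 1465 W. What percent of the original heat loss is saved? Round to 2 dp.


Savings = ((5337-1465)/5337)*100 = 72.55 %

72.55 %


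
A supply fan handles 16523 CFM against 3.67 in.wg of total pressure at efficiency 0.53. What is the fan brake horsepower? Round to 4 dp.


BHP = 16523 * 3.67 / (6356 * 0.53) = 18.0009 hp

18.0009 hp


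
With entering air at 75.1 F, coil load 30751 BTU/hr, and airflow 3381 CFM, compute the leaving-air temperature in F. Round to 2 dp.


dT = 30751/(1.08*3381) = 8.4215
T_leave = 75.1 - 8.4215 = 66.68 F

66.68 F


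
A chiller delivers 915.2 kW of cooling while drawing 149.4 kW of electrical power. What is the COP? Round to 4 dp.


COP = 915.2 / 149.4 = 6.1258

6.1258


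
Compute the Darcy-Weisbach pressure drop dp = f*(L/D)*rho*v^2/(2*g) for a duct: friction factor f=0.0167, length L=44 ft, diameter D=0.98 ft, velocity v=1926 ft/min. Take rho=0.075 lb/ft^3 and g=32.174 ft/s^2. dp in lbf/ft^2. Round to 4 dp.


v_fps = 1926/60 = 32.1 ft/s
dp = 0.0167*(44/0.98)*0.075*32.1^2/(2*32.174) = 0.9005 lbf/ft^2

0.9005 lbf/ft^2


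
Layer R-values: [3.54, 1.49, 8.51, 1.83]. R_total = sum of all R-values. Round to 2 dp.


R_total = 3.54 + 1.49 + 8.51 + 1.83 = 15.37

15.37


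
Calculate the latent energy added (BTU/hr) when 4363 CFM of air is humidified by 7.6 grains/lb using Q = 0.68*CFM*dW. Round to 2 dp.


Q = 0.68 * 4363 * 7.6 = 22547.98 BTU/hr

22547.98 BTU/hr


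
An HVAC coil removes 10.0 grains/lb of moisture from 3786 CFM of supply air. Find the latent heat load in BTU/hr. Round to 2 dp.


Q = 0.68 * 3786 * 10.0 = 25744.80 BTU/hr

25744.80 BTU/hr


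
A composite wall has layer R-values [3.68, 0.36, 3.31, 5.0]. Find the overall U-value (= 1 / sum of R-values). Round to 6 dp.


R_total = 3.68 + 0.36 + 3.31 + 5.0 = 12.35
U = 1/12.35 = 0.080972

0.080972


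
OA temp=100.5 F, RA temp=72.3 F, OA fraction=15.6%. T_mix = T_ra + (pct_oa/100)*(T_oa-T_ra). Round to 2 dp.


T_mix = 72.3 + (15.6/100)*(100.5-72.3) = 76.70 F

76.70 F


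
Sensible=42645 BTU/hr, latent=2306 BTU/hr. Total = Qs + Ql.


Qt = 42645 + 2306 = 44951 BTU/hr

44951 BTU/hr


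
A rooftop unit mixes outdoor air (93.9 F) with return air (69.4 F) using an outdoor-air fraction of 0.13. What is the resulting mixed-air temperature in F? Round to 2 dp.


T_mix = 0.13*93.9 + 0.87*69.4 = 72.59 F

72.59 F


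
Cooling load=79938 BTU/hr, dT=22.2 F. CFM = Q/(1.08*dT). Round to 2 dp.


CFM = 79938 / (1.08 * 22.2) = 3334.08

3334.08 CFM


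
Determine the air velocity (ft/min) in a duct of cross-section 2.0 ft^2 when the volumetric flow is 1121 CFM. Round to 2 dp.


V = 1121 / 2.0 = 560.50 ft/min

560.50 ft/min


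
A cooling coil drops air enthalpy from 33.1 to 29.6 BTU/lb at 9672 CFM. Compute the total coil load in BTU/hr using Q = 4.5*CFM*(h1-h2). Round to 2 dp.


Q = 4.5 * 9672 * (33.1 - 29.6) = 152334.00 BTU/hr

152334.00 BTU/hr


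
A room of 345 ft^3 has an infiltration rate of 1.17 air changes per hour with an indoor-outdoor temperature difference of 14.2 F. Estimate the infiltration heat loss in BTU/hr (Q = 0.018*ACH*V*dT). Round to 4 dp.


Q = 0.018 * 1.17 * 345 * 14.2 = 103.1729 BTU/hr

103.1729 BTU/hr


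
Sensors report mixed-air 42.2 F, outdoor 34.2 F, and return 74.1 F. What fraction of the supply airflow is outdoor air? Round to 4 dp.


frac = (42.2 - 74.1) / (34.2 - 74.1) = 0.7995

0.7995


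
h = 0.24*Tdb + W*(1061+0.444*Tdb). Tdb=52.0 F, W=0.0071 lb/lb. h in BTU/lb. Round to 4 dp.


h = 0.24*52.0 + 0.0071*(1061+0.444*52.0) = 20.1770 BTU/lb

20.1770 BTU/lb


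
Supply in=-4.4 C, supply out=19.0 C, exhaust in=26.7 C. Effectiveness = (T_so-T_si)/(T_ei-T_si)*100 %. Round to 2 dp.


eff = (19.0-(-4.4))/(26.7-(-4.4))*100 = 75.24 %

75.24 %


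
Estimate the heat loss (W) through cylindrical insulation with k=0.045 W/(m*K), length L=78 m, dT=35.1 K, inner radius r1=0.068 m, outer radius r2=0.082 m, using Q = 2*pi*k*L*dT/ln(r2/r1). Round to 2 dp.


Q = 2*pi*0.045*78*35.1/ln(0.082/0.068) = 4134.87 W

4134.87 W


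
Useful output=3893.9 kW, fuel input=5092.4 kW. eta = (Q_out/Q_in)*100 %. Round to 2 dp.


eta = (3893.9/5092.4)*100 = 76.46 %

76.46 %


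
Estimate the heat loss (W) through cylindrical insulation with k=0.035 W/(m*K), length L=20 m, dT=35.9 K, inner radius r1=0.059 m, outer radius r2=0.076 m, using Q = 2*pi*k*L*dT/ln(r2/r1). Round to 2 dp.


Q = 2*pi*0.035*20*35.9/ln(0.076/0.059) = 623.61 W

623.61 W


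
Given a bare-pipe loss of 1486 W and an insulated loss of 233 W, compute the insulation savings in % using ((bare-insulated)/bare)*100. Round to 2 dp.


Savings = ((1486-233)/1486)*100 = 84.32 %

84.32 %


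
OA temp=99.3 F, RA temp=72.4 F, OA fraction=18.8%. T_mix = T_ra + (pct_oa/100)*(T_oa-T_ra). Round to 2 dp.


T_mix = 72.4 + (18.8/100)*(99.3-72.4) = 77.46 F

77.46 F


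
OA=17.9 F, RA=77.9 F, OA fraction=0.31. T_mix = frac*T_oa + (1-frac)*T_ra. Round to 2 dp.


T_mix = 0.31*17.9 + 0.69*77.9 = 59.30 F

59.30 F


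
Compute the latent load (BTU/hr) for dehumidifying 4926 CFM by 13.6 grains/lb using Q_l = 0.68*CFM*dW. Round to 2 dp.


Q = 0.68 * 4926 * 13.6 = 45555.65 BTU/hr

45555.65 BTU/hr


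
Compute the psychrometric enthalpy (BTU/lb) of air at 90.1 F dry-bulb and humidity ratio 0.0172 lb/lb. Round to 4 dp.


h = 0.24*90.1 + 0.0172*(1061+0.444*90.1) = 40.5613 BTU/lb

40.5613 BTU/lb


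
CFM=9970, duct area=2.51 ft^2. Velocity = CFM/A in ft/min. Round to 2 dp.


V = 9970 / 2.51 = 3972.11 ft/min

3972.11 ft/min


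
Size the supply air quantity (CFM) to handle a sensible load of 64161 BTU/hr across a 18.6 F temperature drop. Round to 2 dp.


CFM = 64161 / (1.08 * 18.6) = 3194.00

3194.00 CFM


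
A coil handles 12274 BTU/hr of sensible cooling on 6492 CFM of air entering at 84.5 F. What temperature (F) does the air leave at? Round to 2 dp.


dT = 12274/(1.08*6492) = 1.7506
T_leave = 84.5 - 1.7506 = 82.75 F

82.75 F


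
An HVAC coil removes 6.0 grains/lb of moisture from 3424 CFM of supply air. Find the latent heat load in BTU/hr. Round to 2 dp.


Q = 0.68 * 3424 * 6.0 = 13969.92 BTU/hr

13969.92 BTU/hr


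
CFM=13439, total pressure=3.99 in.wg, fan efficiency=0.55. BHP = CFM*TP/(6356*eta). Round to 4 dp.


BHP = 13439 * 3.99 / (6356 * 0.55) = 15.3389 hp

15.3389 hp


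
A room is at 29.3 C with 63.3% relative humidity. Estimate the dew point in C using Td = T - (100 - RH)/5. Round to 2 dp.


Td = 29.3 - (100-63.3)/5 = 21.96 C

21.96 C


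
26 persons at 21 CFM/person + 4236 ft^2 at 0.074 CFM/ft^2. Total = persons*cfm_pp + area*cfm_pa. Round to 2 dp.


Total = 26*21 + 4236*0.074 = 859.46 CFM

859.46 CFM


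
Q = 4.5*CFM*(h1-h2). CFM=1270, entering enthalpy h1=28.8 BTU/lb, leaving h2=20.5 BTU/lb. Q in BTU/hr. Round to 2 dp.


Q = 4.5 * 1270 * (28.8 - 20.5) = 47434.50 BTU/hr

47434.50 BTU/hr


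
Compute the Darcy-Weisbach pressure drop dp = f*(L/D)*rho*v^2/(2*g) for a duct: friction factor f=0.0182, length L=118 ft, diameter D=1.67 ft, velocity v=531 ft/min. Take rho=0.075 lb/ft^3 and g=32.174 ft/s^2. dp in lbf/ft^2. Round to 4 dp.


v_fps = 531/60 = 8.85 ft/s
dp = 0.0182*(118/1.67)*0.075*8.85^2/(2*32.174) = 0.1174 lbf/ft^2

0.1174 lbf/ft^2


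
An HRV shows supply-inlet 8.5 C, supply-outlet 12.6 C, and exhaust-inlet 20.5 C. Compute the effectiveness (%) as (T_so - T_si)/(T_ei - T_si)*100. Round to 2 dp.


eff = (12.6-8.5)/(20.5-8.5)*100 = 34.17 %

34.17 %


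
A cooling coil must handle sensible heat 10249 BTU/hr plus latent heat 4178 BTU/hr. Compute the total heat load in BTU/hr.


Qt = 10249 + 4178 = 14427 BTU/hr

14427 BTU/hr


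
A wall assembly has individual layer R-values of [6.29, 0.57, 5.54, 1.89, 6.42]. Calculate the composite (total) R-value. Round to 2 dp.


R_total = 6.29 + 0.57 + 5.54 + 1.89 + 6.42 = 20.71

20.71


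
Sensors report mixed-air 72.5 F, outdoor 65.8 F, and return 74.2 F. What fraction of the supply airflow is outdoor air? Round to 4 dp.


frac = (72.5 - 74.2) / (65.8 - 74.2) = 0.2024

0.2024


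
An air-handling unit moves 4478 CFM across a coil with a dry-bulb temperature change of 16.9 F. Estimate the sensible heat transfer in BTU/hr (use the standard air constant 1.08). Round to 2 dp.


Q = 1.08 * 4478 * 16.9 = 81732.46 BTU/hr

81732.46 BTU/hr


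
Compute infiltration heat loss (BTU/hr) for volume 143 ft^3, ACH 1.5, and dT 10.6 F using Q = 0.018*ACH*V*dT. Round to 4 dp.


Q = 0.018 * 1.5 * 143 * 10.6 = 40.9266 BTU/hr

40.9266 BTU/hr


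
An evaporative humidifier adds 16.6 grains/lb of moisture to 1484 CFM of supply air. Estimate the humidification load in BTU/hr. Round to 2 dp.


Q = 0.68 * 1484 * 16.6 = 16751.39 BTU/hr

16751.39 BTU/hr


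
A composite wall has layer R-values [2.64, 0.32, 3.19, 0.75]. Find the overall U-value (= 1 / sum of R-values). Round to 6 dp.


R_total = 2.64 + 0.32 + 3.19 + 0.75 = 6.90
U = 1/6.90 = 0.144928

0.144928


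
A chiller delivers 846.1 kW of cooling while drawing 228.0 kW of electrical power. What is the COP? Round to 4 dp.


COP = 846.1 / 228.0 = 3.7110

3.7110


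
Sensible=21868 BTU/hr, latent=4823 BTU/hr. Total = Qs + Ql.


Qt = 21868 + 4823 = 26691 BTU/hr

26691 BTU/hr


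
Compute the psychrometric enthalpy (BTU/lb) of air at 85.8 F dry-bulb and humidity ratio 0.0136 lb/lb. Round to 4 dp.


h = 0.24*85.8 + 0.0136*(1061+0.444*85.8) = 35.5397 BTU/lb

35.5397 BTU/lb


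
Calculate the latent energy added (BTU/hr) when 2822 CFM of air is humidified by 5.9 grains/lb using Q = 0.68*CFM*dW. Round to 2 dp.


Q = 0.68 * 2822 * 5.9 = 11321.86 BTU/hr

11321.86 BTU/hr


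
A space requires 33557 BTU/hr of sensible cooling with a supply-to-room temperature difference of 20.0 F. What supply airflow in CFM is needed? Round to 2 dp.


CFM = 33557 / (1.08 * 20.0) = 1553.56

1553.56 CFM


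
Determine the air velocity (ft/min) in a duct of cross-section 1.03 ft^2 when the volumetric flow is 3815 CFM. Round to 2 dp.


V = 3815 / 1.03 = 3703.88 ft/min

3703.88 ft/min


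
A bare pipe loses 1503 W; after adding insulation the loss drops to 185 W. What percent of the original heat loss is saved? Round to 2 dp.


Savings = ((1503-185)/1503)*100 = 87.69 %

87.69 %


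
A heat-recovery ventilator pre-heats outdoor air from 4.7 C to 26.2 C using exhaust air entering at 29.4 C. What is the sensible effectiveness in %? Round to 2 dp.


eff = (26.2-4.7)/(29.4-4.7)*100 = 87.04 %

87.04 %


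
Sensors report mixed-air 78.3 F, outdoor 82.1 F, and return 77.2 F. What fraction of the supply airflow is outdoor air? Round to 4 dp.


frac = (78.3 - 77.2) / (82.1 - 77.2) = 0.2245

0.2245


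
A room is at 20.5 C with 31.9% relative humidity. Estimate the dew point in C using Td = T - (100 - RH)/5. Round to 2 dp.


Td = 20.5 - (100-31.9)/5 = 6.88 C

6.88 C


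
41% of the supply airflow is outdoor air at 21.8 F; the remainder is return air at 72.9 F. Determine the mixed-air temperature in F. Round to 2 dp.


T_mix = 0.41*21.8 + 0.59*72.9 = 51.95 F

51.95 F


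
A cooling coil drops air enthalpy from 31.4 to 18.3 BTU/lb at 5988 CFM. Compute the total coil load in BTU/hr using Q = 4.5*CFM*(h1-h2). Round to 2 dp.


Q = 4.5 * 5988 * (31.4 - 18.3) = 352992.60 BTU/hr

352992.60 BTU/hr


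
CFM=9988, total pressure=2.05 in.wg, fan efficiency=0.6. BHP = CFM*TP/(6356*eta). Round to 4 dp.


BHP = 9988 * 2.05 / (6356 * 0.6) = 5.3690 hp

5.3690 hp


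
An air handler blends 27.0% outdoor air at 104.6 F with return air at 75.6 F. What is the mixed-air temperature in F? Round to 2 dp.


T_mix = 75.6 + (27.0/100)*(104.6-75.6) = 83.43 F

83.43 F


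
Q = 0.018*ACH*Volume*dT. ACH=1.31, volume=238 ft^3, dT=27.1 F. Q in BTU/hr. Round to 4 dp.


Q = 0.018 * 1.31 * 238 * 27.1 = 152.0863 BTU/hr

152.0863 BTU/hr


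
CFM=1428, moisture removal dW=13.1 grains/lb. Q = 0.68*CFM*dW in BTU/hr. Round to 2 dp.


Q = 0.68 * 1428 * 13.1 = 12720.62 BTU/hr

12720.62 BTU/hr


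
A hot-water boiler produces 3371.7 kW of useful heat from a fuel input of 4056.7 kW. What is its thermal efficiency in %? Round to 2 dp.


eta = (3371.7/4056.7)*100 = 83.11 %

83.11 %


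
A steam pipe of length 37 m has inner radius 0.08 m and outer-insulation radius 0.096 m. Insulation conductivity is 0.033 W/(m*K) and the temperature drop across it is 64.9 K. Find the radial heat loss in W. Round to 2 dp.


Q = 2*pi*0.033*37*64.9/ln(0.096/0.08) = 2730.88 W

2730.88 W


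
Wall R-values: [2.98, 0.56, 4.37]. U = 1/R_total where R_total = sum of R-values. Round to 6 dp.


R_total = 2.98 + 0.56 + 4.37 = 7.91
U = 1/7.91 = 0.126422

0.126422


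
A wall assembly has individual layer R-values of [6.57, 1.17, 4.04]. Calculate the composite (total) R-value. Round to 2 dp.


R_total = 6.57 + 1.17 + 4.04 = 11.78

11.78


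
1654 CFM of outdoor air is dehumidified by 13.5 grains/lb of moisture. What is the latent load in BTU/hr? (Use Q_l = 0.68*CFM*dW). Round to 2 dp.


Q = 0.68 * 1654 * 13.5 = 15183.72 BTU/hr

15183.72 BTU/hr


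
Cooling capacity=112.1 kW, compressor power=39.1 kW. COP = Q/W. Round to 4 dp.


COP = 112.1 / 39.1 = 2.8670

2.8670


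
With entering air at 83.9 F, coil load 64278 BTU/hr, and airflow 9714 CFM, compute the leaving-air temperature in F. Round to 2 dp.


dT = 64278/(1.08*9714) = 6.1269
T_leave = 83.9 - 6.1269 = 77.77 F

77.77 F


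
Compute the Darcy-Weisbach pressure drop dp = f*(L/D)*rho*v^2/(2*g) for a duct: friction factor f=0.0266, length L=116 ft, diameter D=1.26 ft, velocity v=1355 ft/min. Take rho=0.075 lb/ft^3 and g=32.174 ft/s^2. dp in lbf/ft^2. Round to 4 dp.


v_fps = 1355/60 = 22.5833 ft/s
dp = 0.0266*(116/1.26)*0.075*22.5833^2/(2*32.174) = 1.4557 lbf/ft^2

1.4557 lbf/ft^2


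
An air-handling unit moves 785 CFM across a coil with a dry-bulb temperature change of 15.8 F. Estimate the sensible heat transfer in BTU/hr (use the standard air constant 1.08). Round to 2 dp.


Q = 1.08 * 785 * 15.8 = 13395.24 BTU/hr

13395.24 BTU/hr


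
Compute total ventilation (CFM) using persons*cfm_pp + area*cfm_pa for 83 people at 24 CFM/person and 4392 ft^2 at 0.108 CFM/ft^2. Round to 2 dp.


Total = 83*24 + 4392*0.108 = 2466.34 CFM

2466.34 CFM


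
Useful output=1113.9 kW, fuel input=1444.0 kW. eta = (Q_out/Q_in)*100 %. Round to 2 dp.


eta = (1113.9/1444.0)*100 = 77.14 %

77.14 %


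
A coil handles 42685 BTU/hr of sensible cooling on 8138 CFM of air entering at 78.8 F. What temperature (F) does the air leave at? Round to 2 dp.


dT = 42685/(1.08*8138) = 4.8566
T_leave = 78.8 - 4.8566 = 73.94 F

73.94 F


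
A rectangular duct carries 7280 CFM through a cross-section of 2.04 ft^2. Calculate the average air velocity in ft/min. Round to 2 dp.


V = 7280 / 2.04 = 3568.63 ft/min

3568.63 ft/min


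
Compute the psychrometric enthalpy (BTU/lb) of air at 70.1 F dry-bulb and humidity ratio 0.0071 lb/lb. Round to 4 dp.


h = 0.24*70.1 + 0.0071*(1061+0.444*70.1) = 24.5781 BTU/lb

24.5781 BTU/lb


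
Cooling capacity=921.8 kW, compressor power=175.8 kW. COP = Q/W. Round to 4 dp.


COP = 921.8 / 175.8 = 5.2435

5.2435


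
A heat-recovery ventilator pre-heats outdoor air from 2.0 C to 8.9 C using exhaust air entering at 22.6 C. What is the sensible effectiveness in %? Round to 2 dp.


eff = (8.9-2.0)/(22.6-2.0)*100 = 33.50 %

33.50 %


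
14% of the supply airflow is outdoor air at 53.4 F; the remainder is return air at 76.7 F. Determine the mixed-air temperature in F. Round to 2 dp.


T_mix = 0.14*53.4 + 0.86*76.7 = 73.44 F

73.44 F


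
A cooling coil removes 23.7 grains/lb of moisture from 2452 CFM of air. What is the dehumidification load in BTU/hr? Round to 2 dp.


Q = 0.68 * 2452 * 23.7 = 39516.43 BTU/hr

39516.43 BTU/hr


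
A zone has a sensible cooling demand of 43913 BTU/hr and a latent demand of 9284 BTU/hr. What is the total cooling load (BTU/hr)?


Qt = 43913 + 9284 = 53197 BTU/hr

53197 BTU/hr


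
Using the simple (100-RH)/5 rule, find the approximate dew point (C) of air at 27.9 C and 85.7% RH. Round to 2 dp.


Td = 27.9 - (100-85.7)/5 = 25.04 C

25.04 C


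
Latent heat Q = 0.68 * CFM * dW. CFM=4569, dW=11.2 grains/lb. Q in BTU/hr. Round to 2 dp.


Q = 0.68 * 4569 * 11.2 = 34797.50 BTU/hr

34797.50 BTU/hr


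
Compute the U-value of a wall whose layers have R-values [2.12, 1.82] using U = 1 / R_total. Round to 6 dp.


R_total = 2.12 + 1.82 = 3.94
U = 1/3.94 = 0.253807

0.253807


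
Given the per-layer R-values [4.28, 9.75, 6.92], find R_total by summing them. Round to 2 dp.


R_total = 4.28 + 9.75 + 6.92 = 20.95

20.95


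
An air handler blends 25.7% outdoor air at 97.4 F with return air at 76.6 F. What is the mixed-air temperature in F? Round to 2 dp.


T_mix = 76.6 + (25.7/100)*(97.4-76.6) = 81.95 F

81.95 F


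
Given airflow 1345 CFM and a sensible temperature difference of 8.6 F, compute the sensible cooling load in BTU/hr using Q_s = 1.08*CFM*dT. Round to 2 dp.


Q = 1.08 * 1345 * 8.6 = 12492.36 BTU/hr

12492.36 BTU/hr


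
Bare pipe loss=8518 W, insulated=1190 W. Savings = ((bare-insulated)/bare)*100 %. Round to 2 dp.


Savings = ((8518-1190)/8518)*100 = 86.03 %

86.03 %


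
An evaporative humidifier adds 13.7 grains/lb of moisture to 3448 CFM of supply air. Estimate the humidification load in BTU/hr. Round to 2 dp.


Q = 0.68 * 3448 * 13.7 = 32121.57 BTU/hr

32121.57 BTU/hr


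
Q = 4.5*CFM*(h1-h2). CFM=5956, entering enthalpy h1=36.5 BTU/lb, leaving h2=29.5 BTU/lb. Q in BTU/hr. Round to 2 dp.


Q = 4.5 * 5956 * (36.5 - 29.5) = 187614.00 BTU/hr

187614.00 BTU/hr


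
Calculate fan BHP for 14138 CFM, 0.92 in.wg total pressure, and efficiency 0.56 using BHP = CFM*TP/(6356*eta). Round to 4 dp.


BHP = 14138 * 0.92 / (6356 * 0.56) = 3.6543 hp

3.6543 hp


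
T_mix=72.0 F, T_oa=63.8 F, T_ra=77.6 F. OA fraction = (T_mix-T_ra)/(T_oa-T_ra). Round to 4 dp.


frac = (72.0 - 77.6) / (63.8 - 77.6) = 0.4058

0.4058


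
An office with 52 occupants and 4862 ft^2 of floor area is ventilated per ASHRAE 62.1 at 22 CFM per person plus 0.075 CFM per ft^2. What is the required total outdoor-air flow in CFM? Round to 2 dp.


Total = 52*22 + 4862*0.075 = 1508.65 CFM

1508.65 CFM


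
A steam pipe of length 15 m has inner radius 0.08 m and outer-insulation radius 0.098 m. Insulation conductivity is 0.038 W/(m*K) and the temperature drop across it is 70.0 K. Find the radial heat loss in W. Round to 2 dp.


Q = 2*pi*0.038*15*70.0/ln(0.098/0.08) = 1235.33 W

1235.33 W


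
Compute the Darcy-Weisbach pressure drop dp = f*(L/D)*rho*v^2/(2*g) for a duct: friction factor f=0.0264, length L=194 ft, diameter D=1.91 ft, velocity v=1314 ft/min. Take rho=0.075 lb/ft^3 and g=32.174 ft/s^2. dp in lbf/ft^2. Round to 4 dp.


v_fps = 1314/60 = 21.9 ft/s
dp = 0.0264*(194/1.91)*0.075*21.9^2/(2*32.174) = 1.4989 lbf/ft^2

1.4989 lbf/ft^2


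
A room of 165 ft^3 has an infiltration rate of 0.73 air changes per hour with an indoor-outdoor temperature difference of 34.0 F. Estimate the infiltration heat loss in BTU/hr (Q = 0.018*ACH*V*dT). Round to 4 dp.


Q = 0.018 * 0.73 * 165 * 34.0 = 73.7154 BTU/hr

73.7154 BTU/hr


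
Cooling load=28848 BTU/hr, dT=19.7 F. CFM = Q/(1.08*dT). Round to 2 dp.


CFM = 28848 / (1.08 * 19.7) = 1355.89

1355.89 CFM


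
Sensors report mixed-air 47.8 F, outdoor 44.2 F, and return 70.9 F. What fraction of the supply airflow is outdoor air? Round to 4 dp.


frac = (47.8 - 70.9) / (44.2 - 70.9) = 0.8652

0.8652


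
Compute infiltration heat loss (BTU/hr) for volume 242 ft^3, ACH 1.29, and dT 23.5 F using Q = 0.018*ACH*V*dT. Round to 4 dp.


Q = 0.018 * 1.29 * 242 * 23.5 = 132.0521 BTU/hr

132.0521 BTU/hr


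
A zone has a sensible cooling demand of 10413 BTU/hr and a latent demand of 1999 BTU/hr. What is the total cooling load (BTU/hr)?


Qt = 10413 + 1999 = 12412 BTU/hr

12412 BTU/hr


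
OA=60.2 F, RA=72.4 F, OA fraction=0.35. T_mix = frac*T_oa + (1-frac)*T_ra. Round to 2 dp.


T_mix = 0.35*60.2 + 0.65*72.4 = 68.13 F

68.13 F


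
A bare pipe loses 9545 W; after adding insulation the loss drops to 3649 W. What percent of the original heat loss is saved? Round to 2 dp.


Savings = ((9545-3649)/9545)*100 = 61.77 %

61.77 %


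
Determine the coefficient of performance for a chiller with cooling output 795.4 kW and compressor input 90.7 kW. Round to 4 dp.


COP = 795.4 / 90.7 = 8.7696

8.7696


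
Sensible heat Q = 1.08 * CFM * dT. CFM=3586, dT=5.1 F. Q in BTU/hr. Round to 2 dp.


Q = 1.08 * 3586 * 5.1 = 19751.69 BTU/hr

19751.69 BTU/hr


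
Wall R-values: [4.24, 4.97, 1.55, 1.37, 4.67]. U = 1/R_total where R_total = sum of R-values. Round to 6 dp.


R_total = 4.24 + 4.97 + 1.55 + 1.37 + 4.67 = 16.80
U = 1/16.80 = 0.059524

0.059524


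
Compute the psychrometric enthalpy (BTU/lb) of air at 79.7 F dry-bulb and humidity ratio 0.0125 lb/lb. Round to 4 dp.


h = 0.24*79.7 + 0.0125*(1061+0.444*79.7) = 32.8328 BTU/lb

32.8328 BTU/lb


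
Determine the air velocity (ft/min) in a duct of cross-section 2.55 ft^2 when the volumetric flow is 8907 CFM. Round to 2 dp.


V = 8907 / 2.55 = 3492.94 ft/min

3492.94 ft/min


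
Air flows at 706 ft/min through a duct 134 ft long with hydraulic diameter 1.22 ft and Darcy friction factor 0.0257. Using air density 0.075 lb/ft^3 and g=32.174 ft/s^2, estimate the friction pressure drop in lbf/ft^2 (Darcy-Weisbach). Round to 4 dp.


v_fps = 706/60 = 11.7667 ft/s
dp = 0.0257*(134/1.22)*0.075*11.7667^2/(2*32.174) = 0.4555 lbf/ft^2

0.4555 lbf/ft^2


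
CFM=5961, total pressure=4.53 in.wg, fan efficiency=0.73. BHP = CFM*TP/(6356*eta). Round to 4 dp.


BHP = 5961 * 4.53 / (6356 * 0.73) = 5.8198 hp

5.8198 hp


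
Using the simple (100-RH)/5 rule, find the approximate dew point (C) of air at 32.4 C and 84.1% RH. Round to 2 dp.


Td = 32.4 - (100-84.1)/5 = 29.22 C

29.22 C


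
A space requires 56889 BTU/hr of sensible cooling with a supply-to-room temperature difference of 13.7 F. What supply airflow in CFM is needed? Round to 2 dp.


CFM = 56889 / (1.08 * 13.7) = 3844.89

3844.89 CFM


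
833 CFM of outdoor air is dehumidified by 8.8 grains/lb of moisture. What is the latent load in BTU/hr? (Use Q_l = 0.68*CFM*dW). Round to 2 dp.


Q = 0.68 * 833 * 8.8 = 4984.67 BTU/hr

4984.67 BTU/hr


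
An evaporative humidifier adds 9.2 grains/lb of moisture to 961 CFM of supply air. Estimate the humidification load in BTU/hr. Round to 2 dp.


Q = 0.68 * 961 * 9.2 = 6012.02 BTU/hr

6012.02 BTU/hr


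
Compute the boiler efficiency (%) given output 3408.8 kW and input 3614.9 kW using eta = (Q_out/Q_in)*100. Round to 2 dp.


eta = (3408.8/3614.9)*100 = 94.30 %

94.30 %


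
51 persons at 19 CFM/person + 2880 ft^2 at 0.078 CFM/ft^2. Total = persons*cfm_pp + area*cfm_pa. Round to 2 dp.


Total = 51*19 + 2880*0.078 = 1193.64 CFM

1193.64 CFM


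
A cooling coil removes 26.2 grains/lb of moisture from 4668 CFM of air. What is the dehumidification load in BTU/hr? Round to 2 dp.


Q = 0.68 * 4668 * 26.2 = 83165.09 BTU/hr

83165.09 BTU/hr


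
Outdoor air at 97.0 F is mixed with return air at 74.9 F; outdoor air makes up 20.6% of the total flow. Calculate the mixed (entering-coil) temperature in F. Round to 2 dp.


T_mix = 74.9 + (20.6/100)*(97.0-74.9) = 79.45 F

79.45 F


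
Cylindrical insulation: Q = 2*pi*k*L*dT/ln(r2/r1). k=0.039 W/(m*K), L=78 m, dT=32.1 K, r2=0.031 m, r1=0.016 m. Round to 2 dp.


Q = 2*pi*0.039*78*32.1/ln(0.031/0.016) = 927.64 W

927.64 W


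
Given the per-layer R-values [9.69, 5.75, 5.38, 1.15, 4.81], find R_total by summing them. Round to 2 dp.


R_total = 9.69 + 5.75 + 5.38 + 1.15 + 4.81 = 26.78

26.78


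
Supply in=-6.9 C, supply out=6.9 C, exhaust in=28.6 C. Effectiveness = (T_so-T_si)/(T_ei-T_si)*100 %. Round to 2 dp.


eff = (6.9-(-6.9))/(28.6-(-6.9))*100 = 38.87 %

38.87 %


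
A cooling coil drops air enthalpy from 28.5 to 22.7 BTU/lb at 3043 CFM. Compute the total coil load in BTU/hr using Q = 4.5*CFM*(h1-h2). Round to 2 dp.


Q = 4.5 * 3043 * (28.5 - 22.7) = 79422.30 BTU/hr

79422.30 BTU/hr


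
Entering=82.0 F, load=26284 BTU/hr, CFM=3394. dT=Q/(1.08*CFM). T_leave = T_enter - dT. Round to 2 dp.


dT = 26284/(1.08*3394) = 7.1706
T_leave = 82.0 - 7.1706 = 74.83 F

74.83 F


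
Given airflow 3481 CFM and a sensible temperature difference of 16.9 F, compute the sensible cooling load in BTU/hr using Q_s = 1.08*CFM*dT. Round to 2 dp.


Q = 1.08 * 3481 * 16.9 = 63535.21 BTU/hr

63535.21 BTU/hr


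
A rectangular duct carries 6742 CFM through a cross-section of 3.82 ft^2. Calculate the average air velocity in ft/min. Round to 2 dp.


V = 6742 / 3.82 = 1764.92 ft/min

1764.92 ft/min


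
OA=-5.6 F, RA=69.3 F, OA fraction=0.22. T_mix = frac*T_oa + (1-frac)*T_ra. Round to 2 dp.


T_mix = 0.22*(-5.6) + 0.78*69.3 = 52.82 F

52.82 F


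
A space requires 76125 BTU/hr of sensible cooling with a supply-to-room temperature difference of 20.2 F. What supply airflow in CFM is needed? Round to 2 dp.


CFM = 76125 / (1.08 * 20.2) = 3489.41

3489.41 CFM


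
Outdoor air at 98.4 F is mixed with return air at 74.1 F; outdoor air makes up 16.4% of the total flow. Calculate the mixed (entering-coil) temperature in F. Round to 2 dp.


T_mix = 74.1 + (16.4/100)*(98.4-74.1) = 78.09 F

78.09 F


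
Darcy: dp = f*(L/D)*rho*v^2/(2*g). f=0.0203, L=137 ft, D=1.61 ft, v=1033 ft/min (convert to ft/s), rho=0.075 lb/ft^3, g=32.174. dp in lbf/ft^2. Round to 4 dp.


v_fps = 1033/60 = 17.2167 ft/s
dp = 0.0203*(137/1.61)*0.075*17.2167^2/(2*32.174) = 0.5968 lbf/ft^2

0.5968 lbf/ft^2


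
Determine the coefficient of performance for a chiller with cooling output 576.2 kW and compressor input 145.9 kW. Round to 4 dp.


COP = 576.2 / 145.9 = 3.9493

3.9493


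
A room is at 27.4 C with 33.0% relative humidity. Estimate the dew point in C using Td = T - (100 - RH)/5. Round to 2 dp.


Td = 27.4 - (100-33.0)/5 = 14.00 C

14.00 C


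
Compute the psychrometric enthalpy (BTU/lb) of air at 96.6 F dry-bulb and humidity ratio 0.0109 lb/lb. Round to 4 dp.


h = 0.24*96.6 + 0.0109*(1061+0.444*96.6) = 35.2164 BTU/lb

35.2164 BTU/lb


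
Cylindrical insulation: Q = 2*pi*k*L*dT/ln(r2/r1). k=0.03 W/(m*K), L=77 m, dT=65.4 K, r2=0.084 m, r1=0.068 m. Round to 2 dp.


Q = 2*pi*0.03*77*65.4/ln(0.084/0.068) = 4492.12 W

4492.12 W


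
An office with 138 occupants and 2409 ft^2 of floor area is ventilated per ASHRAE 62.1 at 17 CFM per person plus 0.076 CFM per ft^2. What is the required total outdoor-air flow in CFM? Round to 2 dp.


Total = 138*17 + 2409*0.076 = 2529.08 CFM

2529.08 CFM


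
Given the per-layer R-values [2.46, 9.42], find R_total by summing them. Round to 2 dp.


R_total = 2.46 + 9.42 = 11.88

11.88


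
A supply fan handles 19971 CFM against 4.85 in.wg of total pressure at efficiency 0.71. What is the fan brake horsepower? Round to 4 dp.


BHP = 19971 * 4.85 / (6356 * 0.71) = 21.4634 hp

21.4634 hp


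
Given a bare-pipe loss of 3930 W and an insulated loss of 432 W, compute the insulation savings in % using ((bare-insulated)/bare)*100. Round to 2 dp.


Savings = ((3930-432)/3930)*100 = 89.01 %

89.01 %


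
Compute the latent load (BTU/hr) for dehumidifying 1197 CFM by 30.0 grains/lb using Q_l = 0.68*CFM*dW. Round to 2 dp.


Q = 0.68 * 1197 * 30.0 = 24418.80 BTU/hr

24418.80 BTU/hr


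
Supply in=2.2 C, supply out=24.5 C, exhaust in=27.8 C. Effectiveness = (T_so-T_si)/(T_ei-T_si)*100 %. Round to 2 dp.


eff = (24.5-2.2)/(27.8-2.2)*100 = 87.11 %

87.11 %


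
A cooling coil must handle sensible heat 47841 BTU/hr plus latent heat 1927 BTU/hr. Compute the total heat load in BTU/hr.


Qt = 47841 + 1927 = 49768 BTU/hr

49768 BTU/hr


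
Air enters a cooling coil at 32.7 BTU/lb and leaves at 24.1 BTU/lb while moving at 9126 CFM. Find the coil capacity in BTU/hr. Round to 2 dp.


Q = 4.5 * 9126 * (32.7 - 24.1) = 353176.20 BTU/hr

353176.20 BTU/hr


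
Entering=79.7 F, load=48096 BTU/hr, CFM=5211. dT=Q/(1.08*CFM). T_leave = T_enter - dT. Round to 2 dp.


dT = 48096/(1.08*5211) = 8.5460
T_leave = 79.7 - 8.5460 = 71.15 F

71.15 F


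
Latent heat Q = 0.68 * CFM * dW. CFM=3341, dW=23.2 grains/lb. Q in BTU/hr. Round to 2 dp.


Q = 0.68 * 3341 * 23.2 = 52707.62 BTU/hr

52707.62 BTU/hr


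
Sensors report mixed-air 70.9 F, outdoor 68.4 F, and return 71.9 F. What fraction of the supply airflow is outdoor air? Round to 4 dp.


frac = (70.9 - 71.9) / (68.4 - 71.9) = 0.2857

0.2857


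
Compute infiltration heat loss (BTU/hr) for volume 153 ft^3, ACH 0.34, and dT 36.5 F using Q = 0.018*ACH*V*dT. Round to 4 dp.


Q = 0.018 * 0.34 * 153 * 36.5 = 34.1771 BTU/hr

34.1771 BTU/hr


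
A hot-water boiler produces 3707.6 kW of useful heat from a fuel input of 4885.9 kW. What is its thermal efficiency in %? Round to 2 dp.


eta = (3707.6/4885.9)*100 = 75.88 %

75.88 %


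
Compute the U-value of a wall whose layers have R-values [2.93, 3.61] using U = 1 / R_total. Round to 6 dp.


R_total = 2.93 + 3.61 = 6.54
U = 1/6.54 = 0.152905

0.152905


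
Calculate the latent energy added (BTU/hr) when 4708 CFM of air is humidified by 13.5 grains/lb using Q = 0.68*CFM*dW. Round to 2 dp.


Q = 0.68 * 4708 * 13.5 = 43219.44 BTU/hr

43219.44 BTU/hr


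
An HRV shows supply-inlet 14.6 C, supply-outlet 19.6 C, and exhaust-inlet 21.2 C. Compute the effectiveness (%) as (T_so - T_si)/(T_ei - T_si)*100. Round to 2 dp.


eff = (19.6-14.6)/(21.2-14.6)*100 = 75.76 %

75.76 %


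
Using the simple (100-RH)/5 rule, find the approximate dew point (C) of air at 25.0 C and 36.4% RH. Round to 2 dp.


Td = 25.0 - (100-36.4)/5 = 12.28 C

12.28 C


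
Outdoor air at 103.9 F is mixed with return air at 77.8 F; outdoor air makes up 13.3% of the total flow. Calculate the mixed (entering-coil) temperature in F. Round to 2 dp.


T_mix = 77.8 + (13.3/100)*(103.9-77.8) = 81.27 F

81.27 F


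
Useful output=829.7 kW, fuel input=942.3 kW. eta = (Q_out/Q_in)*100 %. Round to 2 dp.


eta = (829.7/942.3)*100 = 88.05 %

88.05 %


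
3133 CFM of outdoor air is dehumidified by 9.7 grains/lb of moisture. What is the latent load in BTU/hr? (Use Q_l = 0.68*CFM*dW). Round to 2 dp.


Q = 0.68 * 3133 * 9.7 = 20665.27 BTU/hr

20665.27 BTU/hr


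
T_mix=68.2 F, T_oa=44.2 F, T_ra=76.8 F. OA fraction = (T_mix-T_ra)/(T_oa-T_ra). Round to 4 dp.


frac = (68.2 - 76.8) / (44.2 - 76.8) = 0.2638

0.2638


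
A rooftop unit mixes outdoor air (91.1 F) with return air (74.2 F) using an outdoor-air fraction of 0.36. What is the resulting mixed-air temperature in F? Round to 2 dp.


T_mix = 0.36*91.1 + 0.64*74.2 = 80.28 F

80.28 F


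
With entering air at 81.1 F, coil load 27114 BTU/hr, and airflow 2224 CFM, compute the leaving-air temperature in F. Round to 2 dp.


dT = 27114/(1.08*2224) = 11.2885
T_leave = 81.1 - 11.2885 = 69.81 F

69.81 F


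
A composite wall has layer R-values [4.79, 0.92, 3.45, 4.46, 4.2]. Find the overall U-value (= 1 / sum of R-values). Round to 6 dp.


R_total = 4.79 + 0.92 + 3.45 + 4.46 + 4.2 = 17.82
U = 1/17.82 = 0.056117

0.056117


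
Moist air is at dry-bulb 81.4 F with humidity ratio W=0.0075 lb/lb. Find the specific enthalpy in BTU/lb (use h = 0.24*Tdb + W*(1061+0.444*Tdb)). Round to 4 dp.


h = 0.24*81.4 + 0.0075*(1061+0.444*81.4) = 27.7646 BTU/lb

27.7646 BTU/lb


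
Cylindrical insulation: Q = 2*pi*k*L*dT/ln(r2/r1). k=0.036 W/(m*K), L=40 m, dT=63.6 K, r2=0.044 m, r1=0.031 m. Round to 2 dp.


Q = 2*pi*0.036*40*63.6/ln(0.044/0.031) = 1643.16 W

1643.16 W


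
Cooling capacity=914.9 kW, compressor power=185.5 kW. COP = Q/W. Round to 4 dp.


COP = 914.9 / 185.5 = 4.9321

4.9321


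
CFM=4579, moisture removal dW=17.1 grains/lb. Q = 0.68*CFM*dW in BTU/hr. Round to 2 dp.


Q = 0.68 * 4579 * 17.1 = 53244.61 BTU/hr

53244.61 BTU/hr


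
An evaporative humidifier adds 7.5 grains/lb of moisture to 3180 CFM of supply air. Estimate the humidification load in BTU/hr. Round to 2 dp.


Q = 0.68 * 3180 * 7.5 = 16218.00 BTU/hr

16218.00 BTU/hr


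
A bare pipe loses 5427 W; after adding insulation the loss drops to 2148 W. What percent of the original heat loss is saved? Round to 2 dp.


Savings = ((5427-2148)/5427)*100 = 60.42 %

60.42 %


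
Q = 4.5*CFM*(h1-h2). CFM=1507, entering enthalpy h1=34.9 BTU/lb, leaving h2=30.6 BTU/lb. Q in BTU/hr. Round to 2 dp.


Q = 4.5 * 1507 * (34.9 - 30.6) = 29160.45 BTU/hr

29160.45 BTU/hr


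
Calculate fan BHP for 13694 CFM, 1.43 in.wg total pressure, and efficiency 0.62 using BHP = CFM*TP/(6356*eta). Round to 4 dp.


BHP = 13694 * 1.43 / (6356 * 0.62) = 4.9692 hp

4.9692 hp


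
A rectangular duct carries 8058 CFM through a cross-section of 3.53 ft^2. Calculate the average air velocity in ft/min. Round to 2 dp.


V = 8058 / 3.53 = 2282.72 ft/min

2282.72 ft/min


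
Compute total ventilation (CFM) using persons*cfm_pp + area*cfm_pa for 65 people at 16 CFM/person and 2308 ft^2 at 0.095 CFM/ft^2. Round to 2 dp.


Total = 65*16 + 2308*0.095 = 1259.26 CFM

1259.26 CFM


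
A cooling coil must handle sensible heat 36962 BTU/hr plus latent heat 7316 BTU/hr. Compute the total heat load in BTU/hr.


Qt = 36962 + 7316 = 44278 BTU/hr

44278 BTU/hr


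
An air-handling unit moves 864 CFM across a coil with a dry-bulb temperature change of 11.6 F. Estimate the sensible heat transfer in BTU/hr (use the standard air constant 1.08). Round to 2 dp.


Q = 1.08 * 864 * 11.6 = 10824.19 BTU/hr

10824.19 BTU/hr


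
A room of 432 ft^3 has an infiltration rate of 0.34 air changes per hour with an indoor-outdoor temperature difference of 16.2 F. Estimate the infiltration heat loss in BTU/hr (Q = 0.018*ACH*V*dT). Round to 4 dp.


Q = 0.018 * 0.34 * 432 * 16.2 = 42.8302 BTU/hr

42.8302 BTU/hr


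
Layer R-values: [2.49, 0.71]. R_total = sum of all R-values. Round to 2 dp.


R_total = 2.49 + 0.71 = 3.20

3.20


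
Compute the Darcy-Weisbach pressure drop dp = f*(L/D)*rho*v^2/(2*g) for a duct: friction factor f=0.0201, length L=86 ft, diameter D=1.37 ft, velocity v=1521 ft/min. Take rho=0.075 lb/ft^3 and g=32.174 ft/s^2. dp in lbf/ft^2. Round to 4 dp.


v_fps = 1521/60 = 25.35 ft/s
dp = 0.0201*(86/1.37)*0.075*25.35^2/(2*32.174) = 0.9451 lbf/ft^2

0.9451 lbf/ft^2


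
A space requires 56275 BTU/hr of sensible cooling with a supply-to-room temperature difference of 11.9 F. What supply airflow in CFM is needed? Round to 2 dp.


CFM = 56275 / (1.08 * 11.9) = 4378.70

4378.70 CFM


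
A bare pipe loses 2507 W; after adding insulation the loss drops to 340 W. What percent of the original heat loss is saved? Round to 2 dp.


Savings = ((2507-340)/2507)*100 = 86.44 %

86.44 %


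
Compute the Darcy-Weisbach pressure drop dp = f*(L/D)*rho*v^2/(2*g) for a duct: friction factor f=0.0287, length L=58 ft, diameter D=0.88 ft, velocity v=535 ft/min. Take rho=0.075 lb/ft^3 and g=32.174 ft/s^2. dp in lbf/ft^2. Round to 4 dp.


v_fps = 535/60 = 8.9167 ft/s
dp = 0.0287*(58/0.88)*0.075*8.9167^2/(2*32.174) = 0.1753 lbf/ft^2

0.1753 lbf/ft^2


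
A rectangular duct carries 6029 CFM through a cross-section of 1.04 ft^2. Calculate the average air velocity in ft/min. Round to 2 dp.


V = 6029 / 1.04 = 5797.12 ft/min

5797.12 ft/min


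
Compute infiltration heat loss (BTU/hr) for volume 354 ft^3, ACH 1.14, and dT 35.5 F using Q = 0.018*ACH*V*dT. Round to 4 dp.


Q = 0.018 * 1.14 * 354 * 35.5 = 257.8748 BTU/hr

257.8748 BTU/hr


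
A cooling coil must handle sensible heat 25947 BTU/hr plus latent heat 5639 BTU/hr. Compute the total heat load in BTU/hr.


Qt = 25947 + 5639 = 31586 BTU/hr

31586 BTU/hr


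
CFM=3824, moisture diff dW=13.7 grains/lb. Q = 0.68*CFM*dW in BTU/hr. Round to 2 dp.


Q = 0.68 * 3824 * 13.7 = 35624.38 BTU/hr

35624.38 BTU/hr


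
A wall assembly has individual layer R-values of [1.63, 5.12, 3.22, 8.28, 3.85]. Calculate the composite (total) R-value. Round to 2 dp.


R_total = 1.63 + 5.12 + 3.22 + 8.28 + 3.85 = 22.10

22.10


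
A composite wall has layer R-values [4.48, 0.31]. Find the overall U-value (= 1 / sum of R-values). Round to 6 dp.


R_total = 4.48 + 0.31 = 4.79
U = 1/4.79 = 0.208768

0.208768


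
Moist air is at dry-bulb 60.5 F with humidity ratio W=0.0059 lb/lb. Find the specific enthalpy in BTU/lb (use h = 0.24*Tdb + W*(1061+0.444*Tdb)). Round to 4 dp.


h = 0.24*60.5 + 0.0059*(1061+0.444*60.5) = 20.9384 BTU/lb

20.9384 BTU/lb


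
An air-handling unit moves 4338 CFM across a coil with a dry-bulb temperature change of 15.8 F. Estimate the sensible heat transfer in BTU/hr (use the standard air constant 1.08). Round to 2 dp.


Q = 1.08 * 4338 * 15.8 = 74023.63 BTU/hr

74023.63 BTU/hr


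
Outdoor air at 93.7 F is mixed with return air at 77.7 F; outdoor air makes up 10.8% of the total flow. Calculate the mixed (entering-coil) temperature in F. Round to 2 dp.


T_mix = 77.7 + (10.8/100)*(93.7-77.7) = 79.43 F

79.43 F


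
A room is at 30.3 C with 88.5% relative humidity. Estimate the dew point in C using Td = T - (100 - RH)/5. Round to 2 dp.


Td = 30.3 - (100-88.5)/5 = 28.00 C

28.00 C


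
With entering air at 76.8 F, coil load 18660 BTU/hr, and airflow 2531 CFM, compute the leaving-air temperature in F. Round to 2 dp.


dT = 18660/(1.08*2531) = 6.8265
T_leave = 76.8 - 6.8265 = 69.97 F

69.97 F


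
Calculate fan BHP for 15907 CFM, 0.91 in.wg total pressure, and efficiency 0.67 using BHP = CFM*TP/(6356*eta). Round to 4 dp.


BHP = 15907 * 0.91 / (6356 * 0.67) = 3.3992 hp

3.3992 hp


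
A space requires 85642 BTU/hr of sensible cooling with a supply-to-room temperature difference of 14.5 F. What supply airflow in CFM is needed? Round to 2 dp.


CFM = 85642 / (1.08 * 14.5) = 5468.84

5468.84 CFM


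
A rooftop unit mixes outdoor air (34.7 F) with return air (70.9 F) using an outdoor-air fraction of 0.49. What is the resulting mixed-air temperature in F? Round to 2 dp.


T_mix = 0.49*34.7 + 0.51*70.9 = 53.16 F

53.16 F


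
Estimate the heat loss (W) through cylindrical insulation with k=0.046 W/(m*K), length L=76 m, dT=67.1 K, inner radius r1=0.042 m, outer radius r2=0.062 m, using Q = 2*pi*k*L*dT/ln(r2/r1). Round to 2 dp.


Q = 2*pi*0.046*76*67.1/ln(0.062/0.042) = 3784.47 W

3784.47 W


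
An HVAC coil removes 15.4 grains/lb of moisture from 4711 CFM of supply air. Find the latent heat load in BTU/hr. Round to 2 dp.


Q = 0.68 * 4711 * 15.4 = 49333.59 BTU/hr

49333.59 BTU/hr
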